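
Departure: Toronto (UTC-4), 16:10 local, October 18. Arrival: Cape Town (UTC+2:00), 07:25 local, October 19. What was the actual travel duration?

9 hours 15 minutes

Cape Town is 6:00 ahead of Toronto.
Clock-face elapsed time (ignoring zones) is 15 hours 15 minutes.
Actual elapsed = 15 hours 15 minutes − 6:00 = 9 hours 15 minutes.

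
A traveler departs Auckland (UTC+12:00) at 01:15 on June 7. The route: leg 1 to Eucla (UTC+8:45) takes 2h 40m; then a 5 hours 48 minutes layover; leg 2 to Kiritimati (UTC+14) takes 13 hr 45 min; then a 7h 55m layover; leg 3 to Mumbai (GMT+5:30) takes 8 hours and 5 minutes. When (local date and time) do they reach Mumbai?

Convert departure to UTC: 01:15 − 12:00 = 13:15 UTC on Jun 6.
Add 2 hours and 40 minutes leg 1 → 15:55 UTC.
Add 5 hours 48 minutes layover in Eucla → 21:43 UTC.
Add 13 hours 45 minutes leg 2 → 11:28 UTC (Jun 7).
Add 7 hours 55 minutes layover in Kiritimati → 19:23 UTC.
Add 8 hours and 5 minutes leg 3 → 03:28 UTC (Jun 8).
Mumbai is UTC+5:30, so local arrival = 03:28 + 5:30 = 08:58 on Jun 8.

08:58 on June 8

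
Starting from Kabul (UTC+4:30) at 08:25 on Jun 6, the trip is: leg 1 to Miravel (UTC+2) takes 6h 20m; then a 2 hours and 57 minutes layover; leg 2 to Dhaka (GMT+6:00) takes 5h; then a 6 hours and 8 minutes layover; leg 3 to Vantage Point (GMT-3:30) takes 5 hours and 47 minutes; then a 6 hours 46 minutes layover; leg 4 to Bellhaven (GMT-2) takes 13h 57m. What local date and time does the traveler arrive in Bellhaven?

Convert departure to UTC: 08:25 − 4:30 = 03:55 UTC on Jun 6.
Add 6 hours and 20 minutes leg 1 → 10:15 UTC.
Add 2 hours 57 minutes layover in Miravel → 13:12 UTC.
Add 5 hours leg 2 → 18:12 UTC.
Add 6 hours 8 minutes layover in Dhaka → 00:20 UTC (Jun 7).
Add 5 hours 47 minutes leg 3 → 06:07 UTC.
Add 6 hours 46 minutes layover in Vantage Point → 12:53 UTC.
Add 13 hours 57 minutes leg 4 → 02:50 UTC (Jun 8).
Bellhaven is UTC−2:00, so local arrival = 02:50 − 2:00 = 00:50 on Jun 8.

00:50 on Jun 8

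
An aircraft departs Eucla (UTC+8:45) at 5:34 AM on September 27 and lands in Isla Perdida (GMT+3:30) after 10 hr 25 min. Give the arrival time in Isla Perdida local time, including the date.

Isla Perdida is 5:15 behind Eucla.
After 10 hours and 25 minutes it is 3:59 PM in Eucla.
Shift by the zone difference: 3:59 PM − 5:15 = 10:44 AM on Sep 27 in Isla Perdida.

10:44 AM on September 27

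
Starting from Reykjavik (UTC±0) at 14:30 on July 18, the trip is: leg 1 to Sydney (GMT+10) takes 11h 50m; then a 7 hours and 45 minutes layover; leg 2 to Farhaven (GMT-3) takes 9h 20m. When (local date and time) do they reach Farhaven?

Reykjavik is at UTC+0, so departure is already 14:30 UTC on Jul 18.
Add 11 hours 50 minutes leg 1 → 02:20 UTC (Jul 19).
Add 7 hours and 45 minutes layover in Sydney → 10:05 UTC.
Add 9 hours 20 minutes leg 2 → 19:25 UTC.
Farhaven is UTC−3:00, so local arrival = 19:25 − 3:00 = 16:25 on Jul 19.

16:25 on Jul 19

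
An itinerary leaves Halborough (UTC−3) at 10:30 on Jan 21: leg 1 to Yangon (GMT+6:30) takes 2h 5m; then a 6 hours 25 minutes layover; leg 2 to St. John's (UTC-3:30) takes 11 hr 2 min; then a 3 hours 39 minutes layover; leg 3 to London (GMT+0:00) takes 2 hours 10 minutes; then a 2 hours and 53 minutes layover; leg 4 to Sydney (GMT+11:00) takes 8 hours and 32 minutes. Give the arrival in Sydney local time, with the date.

Convert departure to UTC: 10:30 + 3:00 = 13:30 UTC on Jan 21.
Add 2 hours and 5 minutes leg 1 → 15:35 UTC.
Add 6 hours 25 minutes layover in Yangon → 22:00 UTC.
Add 11 hours and 2 minutes leg 2 → 09:02 UTC (Jan 22).
Add 3 hours 39 minutes layover in St. John's → 12:41 UTC.
Add 2 hours 10 minutes leg 3 → 14:51 UTC.
Add 2 hours 53 minutes layover in London → 17:44 UTC.
Add 8 hours and 32 minutes leg 4 → 02:16 UTC (Jan 23).
Sydney is UTC+11:00, so local arrival = 02:16 + 11:00 = 13:16 on Jan 23.

13:16 on January 23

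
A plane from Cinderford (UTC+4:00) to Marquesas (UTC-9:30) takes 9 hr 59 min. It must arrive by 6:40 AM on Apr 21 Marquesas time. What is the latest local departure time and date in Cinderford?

Target arrival in UTC: 6:40 AM + 9:30 = 4:10 PM on Apr 21.
Subtract 9 hours 59 minutes → departure 6:11 AM UTC on Apr 21.
Cinderford is UTC+4:00: 6:11 AM + 4:00 = 10:11 AM on Apr 21.

10:11 AM on Apr 21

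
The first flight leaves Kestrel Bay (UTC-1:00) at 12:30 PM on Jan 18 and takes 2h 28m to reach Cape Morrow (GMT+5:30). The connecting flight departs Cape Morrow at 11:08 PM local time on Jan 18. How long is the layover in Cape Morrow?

Convert departure to UTC: 12:30 PM + 1:00 = 1:30 PM UTC on Jan 18.
Add 2 hours 28 minutes flight time → 3:58 PM UTC.
Cape Morrow is UTC+5:30, so local arrival = 3:58 PM + 5:30 = 9:28 PM on Jan 18.
Layover = 11:08 PM − 9:28 PM = 1 hour 40 minutes.

1 hour 40 minutes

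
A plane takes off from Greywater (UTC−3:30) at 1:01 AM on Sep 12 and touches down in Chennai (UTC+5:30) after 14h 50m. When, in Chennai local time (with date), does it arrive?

12:51 AM on September 13

Convert departure to UTC: 1:01 AM + 3:30 = 4:31 AM UTC on Sep 12.
Add 14 hours 50 minutes travel time → 7:21 PM UTC.
Chennai is UTC+5:30, so local arrival = 7:21 PM + 5:30 = 12:51 AM on Sep 13.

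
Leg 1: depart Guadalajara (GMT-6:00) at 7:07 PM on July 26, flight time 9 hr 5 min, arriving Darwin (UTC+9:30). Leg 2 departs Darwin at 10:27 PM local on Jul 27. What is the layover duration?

2 hours 45 minutes

Convert departure to UTC: 7:07 PM + 6:00 = 1:07 AM UTC on Jul 27.
Add 9 hours 5 minutes flight time → 10:12 AM UTC.
Darwin is UTC+9:30, so local arrival = 10:12 AM + 9:30 = 7:42 PM on Jul 27.
Layover = 10:27 PM − 7:42 PM = 2 hours 45 minutes.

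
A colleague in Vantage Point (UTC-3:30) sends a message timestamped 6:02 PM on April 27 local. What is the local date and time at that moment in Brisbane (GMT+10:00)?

7:32 AM on Apr 28

Brisbane is 13:30 ahead of Vantage Point.
Shift by the zone difference: 6:02 PM + 13:30 = 7:32 AM on Apr 28 in Brisbane.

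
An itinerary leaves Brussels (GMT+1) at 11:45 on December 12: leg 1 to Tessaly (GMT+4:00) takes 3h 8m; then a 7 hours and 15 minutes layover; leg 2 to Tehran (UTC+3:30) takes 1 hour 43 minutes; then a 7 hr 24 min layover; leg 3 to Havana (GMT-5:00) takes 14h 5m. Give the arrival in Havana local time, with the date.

15:20 on December 13

Convert departure to UTC: 11:45 − 1:00 = 10:45 UTC on Dec 12.
Add 3 hours 8 minutes leg 1 → 13:53 UTC.
Add 7 hours 15 minutes layover in Tessaly → 21:08 UTC.
Add 1 hour and 43 minutes leg 2 → 22:51 UTC.
Add 7 hours and 24 minutes layover in Tehran → 06:15 UTC (Dec 13).
Add 14 hours 5 minutes leg 3 → 20:20 UTC.
Havana is UTC−5:00, so local arrival = 20:20 − 5:00 = 15:20 on Dec 13.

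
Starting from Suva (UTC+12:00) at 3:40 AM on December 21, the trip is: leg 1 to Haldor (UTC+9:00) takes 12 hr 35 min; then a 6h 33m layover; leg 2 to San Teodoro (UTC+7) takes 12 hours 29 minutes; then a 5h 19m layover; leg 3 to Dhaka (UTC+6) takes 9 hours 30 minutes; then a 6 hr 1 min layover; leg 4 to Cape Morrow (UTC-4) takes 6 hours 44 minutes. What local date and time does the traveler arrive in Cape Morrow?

Convert departure to UTC: 3:40 AM − 12:00 = 3:40 PM UTC on Dec 20.
Add 12 hours and 35 minutes leg 1 → 4:15 AM UTC (Dec 21).
Add 6 hours and 33 minutes layover in Haldor → 10:48 AM UTC.
Add 12 hours 29 minutes leg 2 → 11:17 PM UTC.
Add 5 hours 19 minutes layover in San Teodoro → 4:36 AM UTC (Dec 22).
Add 9 hours and 30 minutes leg 3 → 2:06 PM UTC.
Add 6 hours and 1 minute layover in Dhaka → 8:07 PM UTC.
Add 6 hours 44 minutes leg 4 → 2:51 AM UTC (Dec 23).
Cape Morrow is UTC−4:00, so local arrival = 2:51 AM − 4:00 = 10:51 PM on Dec 22.

10:51 PM on December 22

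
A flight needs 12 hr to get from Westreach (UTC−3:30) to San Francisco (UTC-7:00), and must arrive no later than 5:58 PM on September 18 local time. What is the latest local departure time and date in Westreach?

9:28 AM on Sep 18

Target arrival in UTC: 5:58 PM + 7:00 = 12:58 AM on Sep 19.
Subtract 12 hours → departure 12:58 PM UTC on Sep 18.
Westreach is UTC−3:30: 12:58 PM − 3:30 = 9:28 AM on Sep 18.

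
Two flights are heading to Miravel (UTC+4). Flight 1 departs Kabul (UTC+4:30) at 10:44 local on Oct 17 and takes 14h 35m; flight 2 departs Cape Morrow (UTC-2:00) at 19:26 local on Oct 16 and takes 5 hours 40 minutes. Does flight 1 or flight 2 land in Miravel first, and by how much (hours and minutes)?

Flight 1 in UTC: 10:44 − 4:30 = 06:14 on Oct 17.
+14 hours and 35 minutes → arrive 20:49 UTC on Oct 17.
Flight 2 in UTC: 19:26 + 2:00 = 21:26 on Oct 16.
+5 hours and 40 minutes → arrive 03:06 UTC on Oct 17.
Flight 2 lands earlier by 17 hours 43 minutes.

the second, by 17 hours 43 minutes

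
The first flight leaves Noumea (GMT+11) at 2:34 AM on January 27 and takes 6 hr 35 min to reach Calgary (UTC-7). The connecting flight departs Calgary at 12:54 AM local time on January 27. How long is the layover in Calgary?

9 hours 45 minutes

Convert departure to UTC: 2:34 AM − 11:00 = 3:34 PM UTC on Jan 26.
Add 6 hours 35 minutes flight time → 10:09 PM UTC.
Calgary is UTC−7:00, so local arrival = 10:09 PM − 7:00 = 3:09 PM on Jan 26.
Layover = 12:54 AM − 3:09 PM (+1 day) = 9 hours 45 minutes.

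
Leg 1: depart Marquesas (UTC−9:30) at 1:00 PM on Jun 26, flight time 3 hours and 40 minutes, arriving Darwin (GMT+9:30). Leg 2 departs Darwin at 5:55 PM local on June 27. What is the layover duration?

6 hours 15 minutes

Convert departure to UTC: 1:00 PM + 9:30 = 10:30 PM UTC on Jun 26.
Add 3 hours and 40 minutes flight time → 2:10 AM UTC (Jun 27).
Darwin is UTC+9:30, so local arrival = 2:10 AM + 9:30 = 11:40 AM on Jun 27.
Layover = 5:55 PM − 11:40 AM = 6 hours 15 minutes.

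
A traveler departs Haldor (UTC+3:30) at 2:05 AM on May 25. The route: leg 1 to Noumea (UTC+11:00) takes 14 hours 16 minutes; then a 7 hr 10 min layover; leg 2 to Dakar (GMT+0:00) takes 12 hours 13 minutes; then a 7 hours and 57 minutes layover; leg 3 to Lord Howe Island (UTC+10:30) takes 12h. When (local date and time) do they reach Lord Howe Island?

2:41 PM on May 27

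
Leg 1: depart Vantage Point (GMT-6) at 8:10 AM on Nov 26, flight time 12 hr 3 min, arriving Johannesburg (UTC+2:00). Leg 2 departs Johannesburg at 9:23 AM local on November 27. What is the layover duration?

Convert departure to UTC: 8:10 AM + 6:00 = 2:10 PM UTC on Nov 26.
Add 12 hours 3 minutes flight time → 2:13 AM UTC (Nov 27).
Johannesburg is UTC+2:00, so local arrival = 2:13 AM + 2:00 = 4:13 AM on Nov 27.
Layover = 9:23 AM − 4:13 AM = 5 hours 10 minutes.

5 hours 10 minutes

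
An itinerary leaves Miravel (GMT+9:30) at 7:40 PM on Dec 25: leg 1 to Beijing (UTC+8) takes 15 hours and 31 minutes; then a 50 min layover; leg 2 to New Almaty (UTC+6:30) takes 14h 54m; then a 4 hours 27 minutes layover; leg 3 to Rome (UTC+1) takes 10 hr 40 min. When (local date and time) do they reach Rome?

9:32 AM on Dec 27

Convert departure to UTC: 7:40 PM − 9:30 = 10:10 AM UTC on Dec 25.
Add 15 hours and 31 minutes leg 1 → 1:41 AM UTC (Dec 26).
Add 50 minutes layover in Beijing → 2:31 AM UTC.
Add 14 hours 54 minutes leg 2 → 5:25 PM UTC.
Add 4 hours and 27 minutes layover in New Almaty → 9:52 PM UTC.
Add 10 hours 40 minutes leg 3 → 8:32 AM UTC (Dec 27).
Rome is UTC+1:00, so local arrival = 8:32 AM + 1:00 = 9:32 AM on Dec 27.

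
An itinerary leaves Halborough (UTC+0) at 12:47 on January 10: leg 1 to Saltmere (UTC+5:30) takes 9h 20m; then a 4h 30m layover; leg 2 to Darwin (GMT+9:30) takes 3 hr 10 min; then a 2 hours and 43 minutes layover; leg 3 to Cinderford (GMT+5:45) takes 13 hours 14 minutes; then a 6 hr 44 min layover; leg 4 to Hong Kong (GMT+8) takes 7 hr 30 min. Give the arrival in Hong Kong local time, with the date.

Halborough is at UTC+0, so departure is already 12:47 UTC on Jan 10.
Add 9 hours and 20 minutes leg 1 → 22:07 UTC.
Add 4 hours 30 minutes layover in Saltmere → 02:37 UTC (Jan 11).
Add 3 hours 10 minutes leg 2 → 05:47 UTC.
Add 2 hours 43 minutes layover in Darwin → 08:30 UTC.
Add 13 hours 14 minutes leg 3 → 21:44 UTC.
Add 6 hours 44 minutes layover in Cinderford → 04:28 UTC (Jan 12).
Add 7 hours and 30 minutes leg 4 → 11:58 UTC.
Hong Kong is UTC+8:00, so local arrival = 11:58 + 8:00 = 19:58 on Jan 12.

19:58 on January 12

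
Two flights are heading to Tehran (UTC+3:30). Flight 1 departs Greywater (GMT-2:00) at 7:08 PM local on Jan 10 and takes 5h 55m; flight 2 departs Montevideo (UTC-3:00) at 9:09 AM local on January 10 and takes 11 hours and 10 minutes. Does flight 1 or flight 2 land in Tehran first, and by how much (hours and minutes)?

the second, by 3 hours 44 minutes

Flight 1 in UTC: 7:08 PM + 2:00 = 9:08 PM on Jan 10.
+5 hours and 55 minutes → arrive 3:03 AM UTC on Jan 11.
Flight 2 in UTC: 9:09 AM + 3:00 = 12:09 PM on Jan 10.
+11 hours and 10 minutes → arrive 11:19 PM UTC on Jan 10.
Flight 2 lands earlier by 3 hours 44 minutes.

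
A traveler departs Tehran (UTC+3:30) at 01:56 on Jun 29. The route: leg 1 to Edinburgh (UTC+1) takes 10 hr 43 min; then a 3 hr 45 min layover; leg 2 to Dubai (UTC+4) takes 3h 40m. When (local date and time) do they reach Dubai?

Convert departure to UTC: 01:56 − 3:30 = 22:26 UTC on Jun 28.
Add 10 hours and 43 minutes leg 1 → 09:09 UTC (Jun 29).
Add 3 hours 45 minutes layover in Edinburgh → 12:54 UTC.
Add 3 hours and 40 minutes leg 2 → 16:34 UTC.
Dubai is UTC+4:00, so local arrival = 16:34 + 4:00 = 20:34 on Jun 29.

20:34 on Jun 29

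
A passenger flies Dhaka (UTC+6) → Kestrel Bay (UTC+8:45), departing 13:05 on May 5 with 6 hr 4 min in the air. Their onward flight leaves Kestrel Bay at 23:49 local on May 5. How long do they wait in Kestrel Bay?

Convert departure to UTC: 13:05 − 6:00 = 07:05 UTC on May 5.
Add 6 hours and 4 minutes flight time → 13:09 UTC.
Kestrel Bay is UTC+8:45, so local arrival = 13:09 + 8:45 = 21:54 on May 5.
Layover = 23:49 − 21:54 = 1 hour 55 minutes.

1 hour 55 minutes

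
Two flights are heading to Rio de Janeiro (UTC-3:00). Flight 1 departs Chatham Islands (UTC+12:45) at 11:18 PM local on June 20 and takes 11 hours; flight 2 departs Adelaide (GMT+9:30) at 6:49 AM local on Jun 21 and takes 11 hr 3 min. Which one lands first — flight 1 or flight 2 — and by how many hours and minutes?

Flight 1 in UTC: 11:18 PM − 12:45 = 10:33 AM on Jun 20.
+11 hours → arrive 9:33 PM UTC on Jun 20.
Flight 2 in UTC: 6:49 AM − 9:30 = 9:19 PM on Jun 20.
+11 hours 3 minutes → arrive 8:22 AM UTC on Jun 21.
Flight 1 lands earlier by 10 hours 49 minutes.

the first, by 10 hours 49 minutes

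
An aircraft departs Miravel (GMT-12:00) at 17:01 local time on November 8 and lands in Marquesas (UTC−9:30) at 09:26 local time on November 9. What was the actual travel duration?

13 hours 55 minutes

Departure in UTC: 17:01 + 12:00 = 05:01 on Nov 9.
Arrival in UTC: 09:26 + 9:30 = 18:56 on Nov 9.
Elapsed = 18:56 − 05:01 = 13 hours 55 minutes.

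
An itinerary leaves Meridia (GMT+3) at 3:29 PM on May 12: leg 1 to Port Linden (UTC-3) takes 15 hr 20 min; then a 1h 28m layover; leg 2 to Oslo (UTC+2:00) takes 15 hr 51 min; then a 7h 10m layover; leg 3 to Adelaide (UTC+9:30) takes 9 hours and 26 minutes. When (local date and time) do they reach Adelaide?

11:14 PM on May 14

Convert departure to UTC: 3:29 PM − 3:00 = 12:29 PM UTC on May 12.
Add 15 hours and 20 minutes leg 1 → 3:49 AM UTC (May 13).
Add 1 hour 28 minutes layover in Port Linden → 5:17 AM UTC.
Add 15 hours and 51 minutes leg 2 → 9:08 PM UTC.
Add 7 hours 10 minutes layover in Oslo → 4:18 AM UTC (May 14).
Add 9 hours 26 minutes leg 3 → 1:44 PM UTC.
Adelaide is UTC+9:30, so local arrival = 1:44 PM + 9:30 = 11:14 PM on May 14.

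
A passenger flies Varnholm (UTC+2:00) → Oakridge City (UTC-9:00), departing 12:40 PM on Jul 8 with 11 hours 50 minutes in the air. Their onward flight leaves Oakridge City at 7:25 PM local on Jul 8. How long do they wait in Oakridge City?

Convert departure to UTC: 12:40 PM − 2:00 = 10:40 AM UTC on Jul 8.
Add 11 hours and 50 minutes flight time → 10:30 PM UTC.
Oakridge City is UTC−9:00, so local arrival = 10:30 PM − 9:00 = 1:30 PM on Jul 8.
Layover = 7:25 PM − 1:30 PM = 5 hours 55 minutes.

5 hours 55 minutes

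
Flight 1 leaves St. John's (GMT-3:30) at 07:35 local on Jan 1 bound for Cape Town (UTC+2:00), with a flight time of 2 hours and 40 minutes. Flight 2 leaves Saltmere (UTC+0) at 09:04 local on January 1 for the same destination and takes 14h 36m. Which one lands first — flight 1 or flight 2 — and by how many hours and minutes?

the first, by 9 hours 55 minutes

Flight 1 in UTC: 07:35 + 3:30 = 11:05 on Jan 1.
+2 hours and 40 minutes → arrive 13:45 UTC on Jan 1.
Flight 2 departs at 09:04 UTC (Jan 1).
+14 hours 36 minutes → arrive 23:40 UTC on Jan 1.
Flight 1 lands earlier by 9 hours 55 minutes.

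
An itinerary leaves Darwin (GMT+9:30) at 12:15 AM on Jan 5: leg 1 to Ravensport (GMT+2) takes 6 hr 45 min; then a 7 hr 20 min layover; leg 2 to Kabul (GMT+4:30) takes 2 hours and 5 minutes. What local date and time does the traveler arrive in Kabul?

11:25 AM on January 5

Convert departure to UTC: 12:15 AM − 9:30 = 2:45 PM UTC on Jan 4.
Add 6 hours 45 minutes leg 1 → 9:30 PM UTC.
Add 7 hours and 20 minutes layover in Ravensport → 4:50 AM UTC (Jan 5).
Add 2 hours 5 minutes leg 2 → 6:55 AM UTC.
Kabul is UTC+4:30, so local arrival = 6:55 AM + 4:30 = 11:25 AM on Jan 5.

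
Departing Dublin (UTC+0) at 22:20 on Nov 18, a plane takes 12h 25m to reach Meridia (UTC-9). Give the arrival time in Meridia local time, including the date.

01:45 on November 19

Meridia is 9:00 behind Dublin.
After 12 hours and 25 minutes it is 10:45 (Nov 19) in Dublin.
Shift by the zone difference: 10:45 − 9:00 = 01:45 on Nov 19 in Meridia.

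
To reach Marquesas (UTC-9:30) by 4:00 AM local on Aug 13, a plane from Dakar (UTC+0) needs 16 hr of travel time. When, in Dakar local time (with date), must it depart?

9:30 PM on August 12

Target arrival in UTC: 4:00 AM + 9:30 = 1:30 PM on Aug 13.
Subtract 16 hours → departure 9:30 PM UTC on Aug 12.
Dakar is UTC+0, so departure is 9:30 PM on Aug 12.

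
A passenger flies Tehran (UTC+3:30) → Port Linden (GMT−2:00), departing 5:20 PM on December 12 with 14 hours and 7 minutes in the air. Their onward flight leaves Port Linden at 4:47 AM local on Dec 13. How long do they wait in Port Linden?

Convert departure to UTC: 5:20 PM − 3:30 = 1:50 PM UTC on Dec 12.
Add 14 hours 7 minutes flight time → 3:57 AM UTC (Dec 13).
Port Linden is UTC−2:00, so local arrival = 3:57 AM − 2:00 = 1:57 AM on Dec 13.
Layover = 4:47 AM − 1:57 AM = 2 hours 50 minutes.

2 hours 50 minutes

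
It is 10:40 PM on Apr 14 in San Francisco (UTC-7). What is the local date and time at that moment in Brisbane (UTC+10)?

In UTC: 10:40 PM + 7:00 = 5:40 AM on Apr 15.
Brisbane is UTC+10:00: 5:40 AM + 10:00 = 3:40 PM on Apr 15.

3:40 PM on Apr 15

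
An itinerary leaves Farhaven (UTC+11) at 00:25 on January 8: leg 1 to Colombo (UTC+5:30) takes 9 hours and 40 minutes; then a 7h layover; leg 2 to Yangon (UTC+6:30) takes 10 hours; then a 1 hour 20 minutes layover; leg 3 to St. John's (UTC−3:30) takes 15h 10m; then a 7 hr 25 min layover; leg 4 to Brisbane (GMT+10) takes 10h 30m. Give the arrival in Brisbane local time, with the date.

Convert departure to UTC: 00:25 − 11:00 = 13:25 UTC on Jan 7.
Add 9 hours and 40 minutes leg 1 → 23:05 UTC.
Add 7 hours layover in Colombo → 06:05 UTC (Jan 8).
Add 10 hours leg 2 → 16:05 UTC.
Add 1 hour 20 minutes layover in Yangon → 17:25 UTC.
Add 15 hours 10 minutes leg 3 → 08:35 UTC (Jan 9).
Add 7 hours 25 minutes layover in St. John's → 16:00 UTC.
Add 10 hours and 30 minutes leg 4 → 02:30 UTC (Jan 10).
Brisbane is UTC+10:00, so local arrival = 02:30 + 10:00 = 12:30 on Jan 10.

12:30 on January 10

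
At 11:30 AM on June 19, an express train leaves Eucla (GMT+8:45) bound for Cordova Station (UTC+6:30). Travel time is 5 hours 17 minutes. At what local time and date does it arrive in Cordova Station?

2:32 PM on Jun 19

Cordova Station is 2:15 behind Eucla.
After 5 hours 17 minutes it is 4:47 PM in Eucla.
Shift by the zone difference: 4:47 PM − 2:15 = 2:32 PM on Jun 19 in Cordova Station.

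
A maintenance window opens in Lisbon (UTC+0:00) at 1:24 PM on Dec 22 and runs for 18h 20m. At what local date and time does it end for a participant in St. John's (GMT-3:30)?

4:14 AM on Dec 23

Lisbon is at UTC+0, so start is already 1:24 PM UTC on Dec 22.
Add 18 hours 20 minutes duration → 7:44 AM UTC (Dec 23).
St. John's is UTC−3:30, so local end time = 7:44 AM − 3:30 = 4:14 AM on Dec 23.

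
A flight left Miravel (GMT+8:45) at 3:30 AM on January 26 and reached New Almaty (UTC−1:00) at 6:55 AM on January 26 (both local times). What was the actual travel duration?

Departure in UTC: 3:30 AM − 8:45 = 6:45 PM on Jan 25.
Arrival in UTC: 6:55 AM + 1:00 = 7:55 AM on Jan 26.
Elapsed = 7:55 AM − 6:45 PM (+1 day) = 13 hours 10 minutes.

13 hours 10 minutes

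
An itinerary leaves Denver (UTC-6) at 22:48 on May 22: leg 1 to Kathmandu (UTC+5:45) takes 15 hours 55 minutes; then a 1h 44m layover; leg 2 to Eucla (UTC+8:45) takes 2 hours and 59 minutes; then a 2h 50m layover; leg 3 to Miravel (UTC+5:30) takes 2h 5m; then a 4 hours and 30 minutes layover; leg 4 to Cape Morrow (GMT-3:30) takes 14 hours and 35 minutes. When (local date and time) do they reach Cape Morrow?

Convert departure to UTC: 22:48 + 6:00 = 04:48 UTC on May 23.
Add 15 hours 55 minutes leg 1 → 20:43 UTC.
Add 1 hour 44 minutes layover in Kathmandu → 22:27 UTC.
Add 2 hours 59 minutes leg 2 → 01:26 UTC (May 24).
Add 2 hours and 50 minutes layover in Eucla → 04:16 UTC.
Add 2 hours 5 minutes leg 3 → 06:21 UTC.
Add 4 hours and 30 minutes layover in Miravel → 10:51 UTC.
Add 14 hours 35 minutes leg 4 → 01:26 UTC (May 25).
Cape Morrow is UTC−3:30, so local arrival = 01:26 − 3:30 = 21:56 on May 24.

21:56 on May 24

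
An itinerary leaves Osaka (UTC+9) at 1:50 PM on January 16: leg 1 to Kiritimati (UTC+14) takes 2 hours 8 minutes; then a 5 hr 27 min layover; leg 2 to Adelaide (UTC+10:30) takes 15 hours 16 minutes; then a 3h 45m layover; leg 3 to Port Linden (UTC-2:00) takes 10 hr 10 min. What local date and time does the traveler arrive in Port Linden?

3:36 PM on January 17

Convert departure to UTC: 1:50 PM − 9:00 = 4:50 AM UTC on Jan 16.
Add 2 hours and 8 minutes leg 1 → 6:58 AM UTC.
Add 5 hours 27 minutes layover in Kiritimati → 12:25 PM UTC.
Add 15 hours 16 minutes leg 2 → 3:41 AM UTC (Jan 17).
Add 3 hours and 45 minutes layover in Adelaide → 7:26 AM UTC.
Add 10 hours 10 minutes leg 3 → 5:36 PM UTC.
Port Linden is UTC−2:00, so local arrival = 5:36 PM − 2:00 = 3:36 PM on Jan 17.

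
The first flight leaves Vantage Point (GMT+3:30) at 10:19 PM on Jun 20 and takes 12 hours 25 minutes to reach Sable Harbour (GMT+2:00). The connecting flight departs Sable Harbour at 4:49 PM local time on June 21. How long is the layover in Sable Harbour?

Convert departure to UTC: 10:19 PM − 3:30 = 6:49 PM UTC on Jun 20.
Add 12 hours 25 minutes flight time → 7:14 AM UTC (Jun 21).
Sable Harbour is UTC+2:00, so local arrival = 7:14 AM + 2:00 = 9:14 AM on Jun 21.
Layover = 4:49 PM − 9:14 AM = 7 hours 35 minutes.

7 hours 35 minutes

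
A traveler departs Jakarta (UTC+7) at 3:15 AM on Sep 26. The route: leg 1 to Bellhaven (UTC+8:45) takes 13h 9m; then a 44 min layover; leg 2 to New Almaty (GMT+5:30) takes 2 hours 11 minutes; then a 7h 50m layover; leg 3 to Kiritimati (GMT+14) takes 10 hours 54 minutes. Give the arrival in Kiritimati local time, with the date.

9:03 PM on September 27

Convert departure to UTC: 3:15 AM − 7:00 = 8:15 PM UTC on Sep 25.
Add 13 hours 9 minutes leg 1 → 9:24 AM UTC (Sep 26).
Add 44 minutes layover in Bellhaven → 10:08 AM UTC.
Add 2 hours 11 minutes leg 2 → 12:19 PM UTC.
Add 7 hours 50 minutes layover in New Almaty → 8:09 PM UTC.
Add 10 hours and 54 minutes leg 3 → 7:03 AM UTC (Sep 27).
Kiritimati is UTC+14:00, so local arrival = 7:03 AM + 14:00 = 9:03 PM on Sep 27.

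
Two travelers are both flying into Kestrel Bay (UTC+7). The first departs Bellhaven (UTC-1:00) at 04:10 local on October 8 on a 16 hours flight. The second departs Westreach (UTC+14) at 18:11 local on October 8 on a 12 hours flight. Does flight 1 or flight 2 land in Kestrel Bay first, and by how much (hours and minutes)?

the second, by 4 hours 59 minutes

Flight 1 in UTC: 04:10 + 1:00 = 05:10 on Oct 8.
+16 hours → arrive 21:10 UTC on Oct 8.
Flight 2 in UTC: 18:11 − 14:00 = 04:11 on Oct 8.
+12 hours → arrive 16:11 UTC on Oct 8.
Flight 2 lands earlier by 4 hours 59 minutes.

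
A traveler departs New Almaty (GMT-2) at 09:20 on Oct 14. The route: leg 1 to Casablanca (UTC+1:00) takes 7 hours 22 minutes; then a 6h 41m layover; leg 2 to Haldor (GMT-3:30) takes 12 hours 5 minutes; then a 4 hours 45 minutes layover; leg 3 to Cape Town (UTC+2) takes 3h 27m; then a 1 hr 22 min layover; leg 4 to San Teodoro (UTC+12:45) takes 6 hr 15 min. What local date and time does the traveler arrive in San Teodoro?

18:02 on Oct 16

Convert departure to UTC: 09:20 + 2:00 = 11:20 UTC on Oct 14.
Add 7 hours 22 minutes leg 1 → 18:42 UTC.
Add 6 hours 41 minutes layover in Casablanca → 01:23 UTC (Oct 15).
Add 12 hours and 5 minutes leg 2 → 13:28 UTC.
Add 4 hours 45 minutes layover in Haldor → 18:13 UTC.
Add 3 hours 27 minutes leg 3 → 21:40 UTC.
Add 1 hour 22 minutes layover in Cape Town → 23:02 UTC.
Add 6 hours and 15 minutes leg 4 → 05:17 UTC (Oct 16).
San Teodoro is UTC+12:45, so local arrival = 05:17 + 12:45 = 18:02 on Oct 16.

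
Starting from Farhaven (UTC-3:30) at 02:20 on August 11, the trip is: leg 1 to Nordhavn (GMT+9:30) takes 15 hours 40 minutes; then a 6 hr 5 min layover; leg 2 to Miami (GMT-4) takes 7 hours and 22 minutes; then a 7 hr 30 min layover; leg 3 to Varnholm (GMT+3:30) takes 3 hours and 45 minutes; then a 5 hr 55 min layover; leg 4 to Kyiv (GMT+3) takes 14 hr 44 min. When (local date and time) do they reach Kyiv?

21:51 on August 13

Convert departure to UTC: 02:20 + 3:30 = 05:50 UTC on Aug 11.
Add 15 hours 40 minutes leg 1 → 21:30 UTC.
Add 6 hours 5 minutes layover in Nordhavn → 03:35 UTC (Aug 12).
Add 7 hours 22 minutes leg 2 → 10:57 UTC.
Add 7 hours 30 minutes layover in Miami → 18:27 UTC.
Add 3 hours and 45 minutes leg 3 → 22:12 UTC.
Add 5 hours 55 minutes layover in Varnholm → 04:07 UTC (Aug 13).
Add 14 hours 44 minutes leg 4 → 18:51 UTC.
Kyiv is UTC+3:00, so local arrival = 18:51 + 3:00 = 21:51 on Aug 13.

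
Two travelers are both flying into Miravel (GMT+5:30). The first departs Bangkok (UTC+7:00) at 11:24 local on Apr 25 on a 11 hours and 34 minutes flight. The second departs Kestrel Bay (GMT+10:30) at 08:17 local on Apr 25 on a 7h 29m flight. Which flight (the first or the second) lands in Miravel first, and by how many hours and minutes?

the second, by 10 hours 42 minutes

Flight 1 in UTC: 11:24 − 7:00 = 04:24 on Apr 25.
+11 hours and 34 minutes → arrive 15:58 UTC on Apr 25.
Flight 2 in UTC: 08:17 − 10:30 = 21:47 on Apr 24.
+7 hours and 29 minutes → arrive 05:16 UTC on Apr 25.
Flight 2 lands earlier by 10 hours 42 minutes.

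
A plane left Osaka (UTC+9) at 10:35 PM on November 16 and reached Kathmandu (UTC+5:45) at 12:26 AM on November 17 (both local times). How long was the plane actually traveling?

Kathmandu is 3:15 behind Osaka.
Clock-face elapsed time (ignoring zones) is 1 hour 51 minutes.
Actual elapsed = 1 hour 51 minutes + 3:15 = 5 hours 6 minutes.

5 hours 6 minutes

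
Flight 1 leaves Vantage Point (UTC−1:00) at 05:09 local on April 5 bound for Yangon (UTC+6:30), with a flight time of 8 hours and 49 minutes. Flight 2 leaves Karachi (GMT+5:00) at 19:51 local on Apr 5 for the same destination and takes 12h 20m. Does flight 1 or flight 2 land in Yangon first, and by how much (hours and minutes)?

the first, by 12 hours 13 minutes

Flight 1 in UTC: 05:09 + 1:00 = 06:09 on Apr 5.
+8 hours and 49 minutes → arrive 14:58 UTC on Apr 5.
Flight 2 in UTC: 19:51 − 5:00 = 14:51 on Apr 5.
+12 hours 20 minutes → arrive 03:11 UTC on Apr 6.
Flight 1 lands earlier by 12 hours 13 minutes.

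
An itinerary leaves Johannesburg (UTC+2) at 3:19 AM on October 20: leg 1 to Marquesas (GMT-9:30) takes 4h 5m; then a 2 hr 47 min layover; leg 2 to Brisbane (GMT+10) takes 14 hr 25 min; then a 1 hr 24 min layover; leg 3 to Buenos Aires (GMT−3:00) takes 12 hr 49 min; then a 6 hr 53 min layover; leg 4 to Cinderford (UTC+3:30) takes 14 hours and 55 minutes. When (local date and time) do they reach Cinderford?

Convert departure to UTC: 3:19 AM − 2:00 = 1:19 AM UTC on Oct 20.
Add 4 hours 5 minutes leg 1 → 5:24 AM UTC.
Add 2 hours 47 minutes layover in Marquesas → 8:11 AM UTC.
Add 14 hours 25 minutes leg 2 → 10:36 PM UTC.
Add 1 hour 24 minutes layover in Brisbane → 12:00 AM UTC (Oct 21).
Add 12 hours 49 minutes leg 3 → 12:49 PM UTC.
Add 6 hours 53 minutes layover in Buenos Aires → 7:42 PM UTC.
Add 14 hours and 55 minutes leg 4 → 10:37 AM UTC (Oct 22).
Cinderford is UTC+3:30, so local arrival = 10:37 AM + 3:30 = 2:07 PM on Oct 22.

2:07 PM on Oct 22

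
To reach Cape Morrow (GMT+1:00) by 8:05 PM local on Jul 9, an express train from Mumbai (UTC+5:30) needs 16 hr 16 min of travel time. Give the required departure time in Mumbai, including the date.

Target arrival in UTC: 8:05 PM − 1:00 = 7:05 PM on Jul 9.
Subtract 16 hours 16 minutes → departure 2:49 AM UTC on Jul 9.
Mumbai is UTC+5:30: 2:49 AM + 5:30 = 8:19 AM on Jul 9.

8:19 AM on July 9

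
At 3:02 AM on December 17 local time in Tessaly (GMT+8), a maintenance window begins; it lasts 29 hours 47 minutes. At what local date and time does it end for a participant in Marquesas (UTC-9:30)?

3:19 PM on Dec 17

Marquesas is 17:30 behind Tessaly.
After 29 hours 47 minutes it is 8:49 AM (Dec 18) in Tessaly.
Shift by the zone difference: 8:49 AM − 17:30 = 3:19 PM on Dec 17 in Marquesas.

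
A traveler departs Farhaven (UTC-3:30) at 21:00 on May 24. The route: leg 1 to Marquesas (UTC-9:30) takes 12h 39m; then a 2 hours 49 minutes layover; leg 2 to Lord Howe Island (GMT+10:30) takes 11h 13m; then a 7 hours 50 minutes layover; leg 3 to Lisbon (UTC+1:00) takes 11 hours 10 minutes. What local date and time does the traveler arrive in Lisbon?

23:11 on May 26

Convert departure to UTC: 21:00 + 3:30 = 00:30 UTC on May 25.
Add 12 hours 39 minutes leg 1 → 13:09 UTC.
Add 2 hours 49 minutes layover in Marquesas → 15:58 UTC.
Add 11 hours and 13 minutes leg 2 → 03:11 UTC (May 26).
Add 7 hours 50 minutes layover in Lord Howe Island → 11:01 UTC.
Add 11 hours and 10 minutes leg 3 → 22:11 UTC.
Lisbon is UTC+1:00, so local arrival = 22:11 + 1:00 = 23:11 on May 26.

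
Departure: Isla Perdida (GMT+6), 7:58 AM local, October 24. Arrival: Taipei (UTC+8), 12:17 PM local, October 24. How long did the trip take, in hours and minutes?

Departure in UTC: 7:58 AM − 6:00 = 1:58 AM on Oct 24.
Arrival in UTC: 12:17 PM − 8:00 = 4:17 AM on Oct 24.
Elapsed = 4:17 AM − 1:58 AM = 2 hours 19 minutes.

2 hours 19 minutes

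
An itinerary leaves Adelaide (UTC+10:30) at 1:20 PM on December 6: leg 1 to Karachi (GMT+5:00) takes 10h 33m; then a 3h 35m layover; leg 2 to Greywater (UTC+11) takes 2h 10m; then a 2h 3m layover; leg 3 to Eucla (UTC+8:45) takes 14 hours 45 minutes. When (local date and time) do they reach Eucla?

Convert departure to UTC: 1:20 PM − 10:30 = 2:50 AM UTC on Dec 6.
Add 10 hours 33 minutes leg 1 → 1:23 PM UTC.
Add 3 hours 35 minutes layover in Karachi → 4:58 PM UTC.
Add 2 hours and 10 minutes leg 2 → 7:08 PM UTC.
Add 2 hours 3 minutes layover in Greywater → 9:11 PM UTC.
Add 14 hours 45 minutes leg 3 → 11:56 AM UTC (Dec 7).
Eucla is UTC+8:45, so local arrival = 11:56 AM + 8:45 = 8:41 PM on Dec 7.

8:41 PM on December 7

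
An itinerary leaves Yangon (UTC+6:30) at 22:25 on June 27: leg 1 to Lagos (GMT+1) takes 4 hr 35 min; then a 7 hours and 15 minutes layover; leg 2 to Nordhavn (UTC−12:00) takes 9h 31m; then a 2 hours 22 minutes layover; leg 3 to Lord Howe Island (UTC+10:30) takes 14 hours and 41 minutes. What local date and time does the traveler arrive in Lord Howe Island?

16:49 on June 29

Convert departure to UTC: 22:25 − 6:30 = 15:55 UTC on Jun 27.
Add 4 hours 35 minutes leg 1 → 20:30 UTC.
Add 7 hours and 15 minutes layover in Lagos → 03:45 UTC (Jun 28).
Add 9 hours and 31 minutes leg 2 → 13:16 UTC.
Add 2 hours 22 minutes layover in Nordhavn → 15:38 UTC.
Add 14 hours and 41 minutes leg 3 → 06:19 UTC (Jun 29).
Lord Howe Island is UTC+10:30, so local arrival = 06:19 + 10:30 = 16:49 on Jun 29.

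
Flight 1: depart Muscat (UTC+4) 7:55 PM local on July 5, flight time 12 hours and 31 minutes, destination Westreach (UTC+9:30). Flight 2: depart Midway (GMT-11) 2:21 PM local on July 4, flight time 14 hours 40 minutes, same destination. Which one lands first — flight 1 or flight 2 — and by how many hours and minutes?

Flight 1 in UTC: 7:55 PM − 4:00 = 3:55 PM on Jul 5.
+12 hours and 31 minutes → arrive 4:26 AM UTC on Jul 6.
Flight 2 in UTC: 2:21 PM + 11:00 = 1:21 AM on Jul 5.
+14 hours 40 minutes → arrive 4:01 PM UTC on Jul 5.
Flight 2 lands earlier by 12 hours 25 minutes.

the second, by 12 hours 25 minutes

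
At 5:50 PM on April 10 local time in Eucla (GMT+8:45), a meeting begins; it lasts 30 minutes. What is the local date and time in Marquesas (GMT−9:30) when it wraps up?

Convert start to UTC: 5:50 PM − 8:45 = 9:05 AM UTC on Apr 10.
Add 30 minutes duration → 9:35 AM UTC.
Marquesas is UTC−9:30, so local end time = 9:35 AM − 9:30 = 12:05 AM on Apr 10.

12:05 AM on April 10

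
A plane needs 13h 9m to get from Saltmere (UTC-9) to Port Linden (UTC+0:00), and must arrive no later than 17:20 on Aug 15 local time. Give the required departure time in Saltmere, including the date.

Target arrival is already UTC: 17:20 on Aug 15.
Subtract 13 hours and 9 minutes → departure 04:11 UTC on Aug 15.
Saltmere is UTC−9:00: 04:11 − 9:00 = 19:11 on Aug 14.

19:11 on August 14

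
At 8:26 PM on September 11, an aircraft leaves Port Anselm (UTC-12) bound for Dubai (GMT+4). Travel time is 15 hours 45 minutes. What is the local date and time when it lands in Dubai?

Convert departure to UTC: 8:26 PM + 12:00 = 8:26 AM UTC on Sep 12.
Add 15 hours 45 minutes travel time → 12:11 AM UTC (Sep 13).
Dubai is UTC+4:00, so local arrival = 12:11 AM + 4:00 = 4:11 AM on Sep 13.

4:11 AM on September 13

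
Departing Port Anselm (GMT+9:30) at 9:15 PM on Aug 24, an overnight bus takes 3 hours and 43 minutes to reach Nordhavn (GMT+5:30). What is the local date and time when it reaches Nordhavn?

Convert departure to UTC: 9:15 PM − 9:30 = 11:45 AM UTC on Aug 24.
Add 3 hours 43 minutes travel time → 3:28 PM UTC.
Nordhavn is UTC+5:30, so local arrival = 3:28 PM + 5:30 = 8:58 PM on Aug 24.

8:58 PM on Aug 24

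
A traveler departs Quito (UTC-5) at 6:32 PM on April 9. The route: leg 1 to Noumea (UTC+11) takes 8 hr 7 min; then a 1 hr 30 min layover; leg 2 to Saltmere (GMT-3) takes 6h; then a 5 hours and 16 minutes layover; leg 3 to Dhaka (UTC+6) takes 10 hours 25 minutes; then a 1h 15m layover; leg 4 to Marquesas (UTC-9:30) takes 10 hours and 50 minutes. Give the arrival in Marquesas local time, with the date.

9:25 AM on Apr 11

Convert departure to UTC: 6:32 PM + 5:00 = 11:32 PM UTC on Apr 9.
Add 8 hours and 7 minutes leg 1 → 7:39 AM UTC (Apr 10).
Add 1 hour and 30 minutes layover in Noumea → 9:09 AM UTC.
Add 6 hours leg 2 → 3:09 PM UTC.
Add 5 hours and 16 minutes layover in Saltmere → 8:25 PM UTC.
Add 10 hours 25 minutes leg 3 → 6:50 AM UTC (Apr 11).
Add 1 hour and 15 minutes layover in Dhaka → 8:05 AM UTC.
Add 10 hours and 50 minutes leg 4 → 6:55 PM UTC.
Marquesas is UTC−9:30, so local arrival = 6:55 PM − 9:30 = 9:25 AM on Apr 11.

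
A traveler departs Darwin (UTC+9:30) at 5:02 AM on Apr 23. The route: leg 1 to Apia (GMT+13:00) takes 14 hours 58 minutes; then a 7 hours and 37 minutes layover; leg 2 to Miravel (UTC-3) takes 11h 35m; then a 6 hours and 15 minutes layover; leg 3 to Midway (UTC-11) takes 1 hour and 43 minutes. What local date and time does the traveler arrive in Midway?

Convert departure to UTC: 5:02 AM − 9:30 = 7:32 PM UTC on Apr 22.
Add 14 hours and 58 minutes leg 1 → 10:30 AM UTC (Apr 23).
Add 7 hours 37 minutes layover in Apia → 6:07 PM UTC.
Add 11 hours and 35 minutes leg 2 → 5:42 AM UTC (Apr 24).
Add 6 hours and 15 minutes layover in Miravel → 11:57 AM UTC.
Add 1 hour and 43 minutes leg 3 → 1:40 PM UTC.
Midway is UTC−11:00, so local arrival = 1:40 PM − 11:00 = 2:40 AM on Apr 24.

2:40 AM on April 24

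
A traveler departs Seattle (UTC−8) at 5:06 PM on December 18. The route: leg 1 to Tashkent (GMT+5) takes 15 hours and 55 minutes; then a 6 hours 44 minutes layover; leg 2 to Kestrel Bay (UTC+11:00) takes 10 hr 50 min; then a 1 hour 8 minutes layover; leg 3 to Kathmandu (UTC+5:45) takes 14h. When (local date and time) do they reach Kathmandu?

7:28 AM on December 21

Convert departure to UTC: 5:06 PM + 8:00 = 1:06 AM UTC on Dec 19.
Add 15 hours and 55 minutes leg 1 → 5:01 PM UTC.
Add 6 hours and 44 minutes layover in Tashkent → 11:45 PM UTC.
Add 10 hours 50 minutes leg 2 → 10:35 AM UTC (Dec 20).
Add 1 hour 8 minutes layover in Kestrel Bay → 11:43 AM UTC.
Add 14 hours leg 3 → 1:43 AM UTC (Dec 21).
Kathmandu is UTC+5:45, so local arrival = 1:43 AM + 5:45 = 7:28 AM on Dec 21.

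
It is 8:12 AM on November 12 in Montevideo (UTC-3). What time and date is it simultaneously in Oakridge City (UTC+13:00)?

Oakridge City is 16:00 ahead of Montevideo.
Shift by the zone difference: 8:12 AM + 16:00 = 12:12 AM on Nov 13 in Oakridge City.

12:12 AM on Nov 13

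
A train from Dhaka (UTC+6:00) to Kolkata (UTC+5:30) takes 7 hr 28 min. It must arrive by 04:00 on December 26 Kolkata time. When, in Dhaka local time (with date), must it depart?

Target arrival in UTC: 04:00 − 5:30 = 22:30 on Dec 25.
Subtract 7 hours and 28 minutes → departure 15:02 UTC on Dec 25.
Dhaka is UTC+6:00: 15:02 + 6:00 = 21:02 on Dec 25.

21:02 on Dec 25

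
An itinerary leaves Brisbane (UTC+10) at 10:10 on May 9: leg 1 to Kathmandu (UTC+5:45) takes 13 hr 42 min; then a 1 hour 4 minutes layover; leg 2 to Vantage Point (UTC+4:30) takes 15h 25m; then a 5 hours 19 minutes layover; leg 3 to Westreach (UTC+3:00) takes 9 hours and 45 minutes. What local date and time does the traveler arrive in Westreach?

Convert departure to UTC: 10:10 − 10:00 = 00:10 UTC on May 9.
Add 13 hours and 42 minutes leg 1 → 13:52 UTC.
Add 1 hour and 4 minutes layover in Kathmandu → 14:56 UTC.
Add 15 hours 25 minutes leg 2 → 06:21 UTC (May 10).
Add 5 hours and 19 minutes layover in Vantage Point → 11:40 UTC.
Add 9 hours and 45 minutes leg 3 → 21:25 UTC.
Westreach is UTC+3:00, so local arrival = 21:25 + 3:00 = 00:25 on May 11.

00:25 on May 11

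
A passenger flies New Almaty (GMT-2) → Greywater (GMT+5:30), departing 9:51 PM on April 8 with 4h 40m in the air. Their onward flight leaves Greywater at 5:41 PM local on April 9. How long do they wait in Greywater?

7 hours 40 minutes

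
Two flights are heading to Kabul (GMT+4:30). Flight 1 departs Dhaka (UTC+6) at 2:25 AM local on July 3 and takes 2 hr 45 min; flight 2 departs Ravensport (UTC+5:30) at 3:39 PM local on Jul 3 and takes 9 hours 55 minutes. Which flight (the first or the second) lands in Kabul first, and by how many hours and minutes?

the first, by 20 hours 54 minutes

Flight 1 in UTC: 2:25 AM − 6:00 = 8:25 PM on Jul 2.
+2 hours 45 minutes → arrive 11:10 PM UTC on Jul 2.
Flight 2 in UTC: 3:39 PM − 5:30 = 10:09 AM on Jul 3.
+9 hours and 55 minutes → arrive 8:04 PM UTC on Jul 3.
Flight 1 lands earlier by 20 hours 54 minutes.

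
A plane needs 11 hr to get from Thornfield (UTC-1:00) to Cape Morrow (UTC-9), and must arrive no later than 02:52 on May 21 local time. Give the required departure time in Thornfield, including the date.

Target arrival in UTC: 02:52 + 9:00 = 11:52 on May 21.
Subtract 11 hours → departure 00:52 UTC on May 21.
Thornfield is UTC−1:00: 00:52 − 1:00 = 23:52 on May 20.

23:52 on May 20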